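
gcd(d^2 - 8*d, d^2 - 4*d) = d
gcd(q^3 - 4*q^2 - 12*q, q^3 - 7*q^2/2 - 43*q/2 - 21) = q + 2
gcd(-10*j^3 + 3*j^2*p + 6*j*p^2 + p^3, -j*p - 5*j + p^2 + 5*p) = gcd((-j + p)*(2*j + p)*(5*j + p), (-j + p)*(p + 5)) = -j + p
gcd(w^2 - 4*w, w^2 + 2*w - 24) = w - 4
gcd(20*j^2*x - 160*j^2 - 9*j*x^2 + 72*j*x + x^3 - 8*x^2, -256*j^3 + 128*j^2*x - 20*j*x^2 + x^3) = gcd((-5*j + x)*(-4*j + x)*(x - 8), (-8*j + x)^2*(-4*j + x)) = -4*j + x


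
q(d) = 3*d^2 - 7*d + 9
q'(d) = 6*d - 7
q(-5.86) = 153.04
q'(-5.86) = -42.16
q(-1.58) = 27.55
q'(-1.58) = -16.48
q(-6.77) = 193.89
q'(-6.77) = -47.62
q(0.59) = 5.91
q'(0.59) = -3.46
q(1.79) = 6.08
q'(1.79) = 3.74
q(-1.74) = 30.26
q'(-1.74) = -17.44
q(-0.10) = 9.73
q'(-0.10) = -7.60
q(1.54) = 5.33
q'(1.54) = 2.24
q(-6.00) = 159.00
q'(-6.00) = -43.00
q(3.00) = 15.00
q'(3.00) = 11.00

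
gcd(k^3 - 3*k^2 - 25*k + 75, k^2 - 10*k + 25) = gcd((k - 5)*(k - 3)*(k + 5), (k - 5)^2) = k - 5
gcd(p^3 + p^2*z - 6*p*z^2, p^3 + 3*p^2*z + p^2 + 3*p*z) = p^2 + 3*p*z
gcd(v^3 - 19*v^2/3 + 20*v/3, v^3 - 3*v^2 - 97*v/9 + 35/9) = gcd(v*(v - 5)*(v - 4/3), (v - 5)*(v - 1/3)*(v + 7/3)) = v - 5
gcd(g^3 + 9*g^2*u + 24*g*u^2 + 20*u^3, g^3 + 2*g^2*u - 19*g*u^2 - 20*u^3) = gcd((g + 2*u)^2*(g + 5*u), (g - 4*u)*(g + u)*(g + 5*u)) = g + 5*u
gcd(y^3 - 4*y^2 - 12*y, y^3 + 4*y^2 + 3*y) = y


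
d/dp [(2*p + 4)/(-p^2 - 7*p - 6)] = 2*(p^2 + 4*p + 8)/(p^4 + 14*p^3 + 61*p^2 + 84*p + 36)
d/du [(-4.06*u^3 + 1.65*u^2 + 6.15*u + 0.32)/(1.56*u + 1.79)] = (-12.6672*u^3 - 19.2282*u^2 + 5.907*u + 10.5093)/(2.4336*u^2 + 5.5848*u + 3.2041)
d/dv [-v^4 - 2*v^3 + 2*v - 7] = -4*v^3 - 6*v^2 + 2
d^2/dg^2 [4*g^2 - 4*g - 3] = 8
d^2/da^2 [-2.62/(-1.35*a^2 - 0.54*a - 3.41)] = (-9.5499*a^2 - 3.81996*a + 2.62*(2.7*a + 0.54)*(5.4*a + 1.08) - 24.12234)/(1.35*a^2 + 0.54*a + 3.41)^3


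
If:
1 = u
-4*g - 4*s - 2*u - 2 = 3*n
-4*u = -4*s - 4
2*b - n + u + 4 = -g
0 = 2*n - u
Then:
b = -25/16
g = -11/8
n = 1/2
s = 0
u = 1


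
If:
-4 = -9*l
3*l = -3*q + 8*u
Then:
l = 4/9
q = 8*u/3 - 4/9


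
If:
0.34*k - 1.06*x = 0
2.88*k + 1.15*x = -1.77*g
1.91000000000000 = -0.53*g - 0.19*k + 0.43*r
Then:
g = -5.72249916915919*x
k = 3.11764705882353*x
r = 4.44186046511628 - 5.6757479499486*x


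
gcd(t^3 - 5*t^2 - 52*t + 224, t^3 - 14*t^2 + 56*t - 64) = t^2 - 12*t + 32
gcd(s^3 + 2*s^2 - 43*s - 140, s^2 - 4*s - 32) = s + 4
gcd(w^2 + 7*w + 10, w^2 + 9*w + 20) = w + 5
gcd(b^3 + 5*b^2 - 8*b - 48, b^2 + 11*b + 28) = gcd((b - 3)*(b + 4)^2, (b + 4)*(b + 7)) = b + 4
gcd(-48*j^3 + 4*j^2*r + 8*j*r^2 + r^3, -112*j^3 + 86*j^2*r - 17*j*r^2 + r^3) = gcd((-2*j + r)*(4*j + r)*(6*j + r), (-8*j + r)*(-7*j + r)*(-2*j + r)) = -2*j + r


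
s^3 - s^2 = s^2*(s - 1)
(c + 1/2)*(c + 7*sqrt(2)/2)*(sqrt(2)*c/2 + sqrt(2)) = sqrt(2)*c^3/2 + 5*sqrt(2)*c^2/4 + 7*c^2/2 + sqrt(2)*c/2 + 35*c/4 + 7/2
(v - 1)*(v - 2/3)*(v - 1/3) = v^3 - 2*v^2 + 11*v/9 - 2/9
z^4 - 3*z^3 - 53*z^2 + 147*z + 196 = (z - 7)*(z - 4)*(z + 1)*(z + 7)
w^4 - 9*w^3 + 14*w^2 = w^2*(w - 7)*(w - 2)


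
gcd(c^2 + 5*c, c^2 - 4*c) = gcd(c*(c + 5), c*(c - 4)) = c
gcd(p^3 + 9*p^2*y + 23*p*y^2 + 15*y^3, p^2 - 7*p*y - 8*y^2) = p + y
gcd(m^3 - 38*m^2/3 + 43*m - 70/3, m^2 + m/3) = 1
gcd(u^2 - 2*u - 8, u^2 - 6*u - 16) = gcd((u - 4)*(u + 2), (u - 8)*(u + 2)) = u + 2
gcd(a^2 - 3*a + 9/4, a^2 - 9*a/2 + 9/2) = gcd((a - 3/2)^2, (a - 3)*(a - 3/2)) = a - 3/2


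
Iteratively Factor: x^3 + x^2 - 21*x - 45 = (x - 5)*(x^2 + 6*x + 9) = (x - 5)*(x + 3)*(x + 3)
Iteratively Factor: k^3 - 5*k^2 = (k)*(k^2 - 5*k) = k^2*(k - 5)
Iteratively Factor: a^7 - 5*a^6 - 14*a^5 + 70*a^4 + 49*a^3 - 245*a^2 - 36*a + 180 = (a + 2)*(a^6 - 7*a^5 + 70*a^3 - 91*a^2 - 63*a + 90) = (a - 3)*(a + 2)*(a^5 - 4*a^4 - 12*a^3 + 34*a^2 + 11*a - 30) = (a - 3)*(a + 1)*(a + 2)*(a^4 - 5*a^3 - 7*a^2 + 41*a - 30) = (a - 5)*(a - 3)*(a + 1)*(a + 2)*(a^3 - 7*a + 6) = (a - 5)*(a - 3)*(a - 1)*(a + 1)*(a + 2)*(a^2 + a - 6) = (a - 5)*(a - 3)*(a - 1)*(a + 1)*(a + 2)*(a + 3)*(a - 2)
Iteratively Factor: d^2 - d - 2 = (d - 2)*(d + 1)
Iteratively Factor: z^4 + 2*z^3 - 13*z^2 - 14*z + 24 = (z + 2)*(z^3 - 13*z + 12) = (z - 3)*(z + 2)*(z^2 + 3*z - 4) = (z - 3)*(z + 2)*(z + 4)*(z - 1)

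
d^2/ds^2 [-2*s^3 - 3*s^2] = -12*s - 6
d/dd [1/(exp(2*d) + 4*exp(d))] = 2*(-exp(d) - 2)*exp(-d)/(exp(d) + 4)^2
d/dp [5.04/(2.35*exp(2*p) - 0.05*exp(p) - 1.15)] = (0.252 - 23.688*exp(p))*exp(p)/(-2.35*exp(2*p) + 0.05*exp(p) + 1.15)^2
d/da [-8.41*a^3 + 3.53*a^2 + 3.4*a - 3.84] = -25.23*a^2 + 7.06*a + 3.4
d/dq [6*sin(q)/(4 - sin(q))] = 24*cos(q)/(sin(q) - 4)^2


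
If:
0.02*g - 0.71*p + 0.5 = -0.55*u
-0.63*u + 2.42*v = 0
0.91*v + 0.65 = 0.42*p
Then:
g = 29.9404761904762 - 28.718253968254*v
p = 2.16666666666667*v + 1.54761904761905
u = 3.84126984126984*v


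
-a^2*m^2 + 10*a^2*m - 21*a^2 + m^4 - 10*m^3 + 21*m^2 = (-a + m)*(a + m)*(m - 7)*(m - 3)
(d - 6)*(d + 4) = d^2 - 2*d - 24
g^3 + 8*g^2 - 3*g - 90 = (g - 3)*(g + 5)*(g + 6)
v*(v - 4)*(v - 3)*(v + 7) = v^4 - 37*v^2 + 84*v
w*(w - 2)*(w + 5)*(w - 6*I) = w^4 + 3*w^3 - 6*I*w^3 - 10*w^2 - 18*I*w^2 + 60*I*w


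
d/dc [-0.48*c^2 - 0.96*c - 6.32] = -0.96*c - 0.96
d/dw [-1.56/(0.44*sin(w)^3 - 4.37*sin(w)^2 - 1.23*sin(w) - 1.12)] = (2.0592*sin(w)^2 - 13.6344*sin(w) - 1.9188)*cos(w)/(-0.44*sin(w)^3 + 4.37*sin(w)^2 + 1.23*sin(w) + 1.12)^2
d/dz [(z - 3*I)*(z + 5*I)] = 2*z + 2*I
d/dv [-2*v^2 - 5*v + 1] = -4*v - 5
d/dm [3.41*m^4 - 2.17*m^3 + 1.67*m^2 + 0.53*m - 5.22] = 13.64*m^3 - 6.51*m^2 + 3.34*m + 0.53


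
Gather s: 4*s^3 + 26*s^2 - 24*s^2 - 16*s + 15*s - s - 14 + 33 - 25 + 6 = 4*s^3 + 2*s^2 - 2*s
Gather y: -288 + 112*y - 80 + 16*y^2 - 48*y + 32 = 16*y^2 + 64*y - 336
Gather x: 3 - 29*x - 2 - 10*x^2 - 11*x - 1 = -10*x^2 - 40*x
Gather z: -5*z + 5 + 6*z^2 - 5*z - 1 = 6*z^2 - 10*z + 4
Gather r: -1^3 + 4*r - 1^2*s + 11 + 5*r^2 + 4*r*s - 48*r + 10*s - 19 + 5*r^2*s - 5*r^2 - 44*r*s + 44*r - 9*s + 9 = 5*r^2*s - 40*r*s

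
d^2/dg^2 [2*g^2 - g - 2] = 4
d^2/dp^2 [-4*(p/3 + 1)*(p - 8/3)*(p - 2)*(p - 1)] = -16*p^2 + 64*p/3 + 56/3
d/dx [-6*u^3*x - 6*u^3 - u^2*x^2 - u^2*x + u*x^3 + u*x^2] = u*(-6*u^2 - 2*u*x - u + 3*x^2 + 2*x)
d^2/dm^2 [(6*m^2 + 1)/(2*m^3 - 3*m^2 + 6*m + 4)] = 6*(8*m^6 - 64*m^4 - 92*m^3 + 93*m^2 - 26*m + 48)/(8*m^9 - 36*m^8 + 126*m^7 - 195*m^6 + 234*m^5 + 72*m^4 - 120*m^3 + 288*m^2 + 288*m + 64)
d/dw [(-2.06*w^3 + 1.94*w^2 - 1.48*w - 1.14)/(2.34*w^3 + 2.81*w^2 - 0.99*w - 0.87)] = (1.77635683940025e-15*w^5 - 10.3282*w^4 + 11.0052*w^3 + 15.6176*w^2 + 3.0312*w + 0.159)/(5.4756*w^6 + 13.1508*w^5 + 3.2629*w^4 - 9.6354*w^3 - 3.9093*w^2 + 1.7226*w + 0.7569)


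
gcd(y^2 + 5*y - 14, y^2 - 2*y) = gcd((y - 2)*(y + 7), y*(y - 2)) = y - 2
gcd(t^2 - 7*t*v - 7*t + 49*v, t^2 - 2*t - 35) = t - 7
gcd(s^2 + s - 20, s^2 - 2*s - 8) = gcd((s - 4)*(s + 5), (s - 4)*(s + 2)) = s - 4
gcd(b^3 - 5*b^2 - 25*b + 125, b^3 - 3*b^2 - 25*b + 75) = b^2 - 25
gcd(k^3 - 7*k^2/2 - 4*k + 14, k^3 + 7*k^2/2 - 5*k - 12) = k - 2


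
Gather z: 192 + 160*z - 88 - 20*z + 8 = 140*z + 112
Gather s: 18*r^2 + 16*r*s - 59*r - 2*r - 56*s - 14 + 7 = 18*r^2 - 61*r + s*(16*r - 56) - 7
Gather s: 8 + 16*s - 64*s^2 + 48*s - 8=-64*s^2 + 64*s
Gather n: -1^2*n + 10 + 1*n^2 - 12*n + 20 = n^2 - 13*n + 30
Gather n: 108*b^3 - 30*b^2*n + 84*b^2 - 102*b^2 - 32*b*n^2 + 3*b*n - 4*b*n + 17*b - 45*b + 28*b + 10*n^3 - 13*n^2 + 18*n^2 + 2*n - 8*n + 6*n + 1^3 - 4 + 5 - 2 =108*b^3 - 18*b^2 + 10*n^3 + n^2*(5 - 32*b) + n*(-30*b^2 - b)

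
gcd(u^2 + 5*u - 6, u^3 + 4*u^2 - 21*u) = 1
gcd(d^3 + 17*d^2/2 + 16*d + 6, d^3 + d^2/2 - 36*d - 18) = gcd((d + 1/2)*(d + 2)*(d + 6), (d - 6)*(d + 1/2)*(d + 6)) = d^2 + 13*d/2 + 3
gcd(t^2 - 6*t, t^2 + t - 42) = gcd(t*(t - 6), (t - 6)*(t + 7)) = t - 6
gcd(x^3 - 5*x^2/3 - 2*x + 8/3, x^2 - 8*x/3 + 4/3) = x - 2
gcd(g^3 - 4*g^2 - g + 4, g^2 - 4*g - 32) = 1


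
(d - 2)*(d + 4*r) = d^2 + 4*d*r - 2*d - 8*r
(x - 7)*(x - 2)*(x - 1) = x^3 - 10*x^2 + 23*x - 14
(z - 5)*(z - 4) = z^2 - 9*z + 20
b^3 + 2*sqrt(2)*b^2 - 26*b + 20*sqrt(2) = (b - 2*sqrt(2))*(b - sqrt(2))*(b + 5*sqrt(2))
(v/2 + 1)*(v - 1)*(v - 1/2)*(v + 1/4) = v^4/2 + 3*v^3/8 - 19*v^2/16 + 3*v/16 + 1/8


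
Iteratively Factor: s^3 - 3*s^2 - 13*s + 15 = (s - 5)*(s^2 + 2*s - 3) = (s - 5)*(s - 1)*(s + 3)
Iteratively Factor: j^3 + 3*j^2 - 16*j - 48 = (j - 4)*(j^2 + 7*j + 12) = (j - 4)*(j + 4)*(j + 3)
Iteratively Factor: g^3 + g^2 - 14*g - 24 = (g + 2)*(g^2 - g - 12) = (g - 4)*(g + 2)*(g + 3)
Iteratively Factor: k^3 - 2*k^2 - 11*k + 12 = (k - 4)*(k^2 + 2*k - 3) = (k - 4)*(k - 1)*(k + 3)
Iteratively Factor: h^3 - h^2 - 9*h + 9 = (h - 1)*(h^2 - 9) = (h - 1)*(h + 3)*(h - 3)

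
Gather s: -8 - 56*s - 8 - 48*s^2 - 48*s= -48*s^2 - 104*s - 16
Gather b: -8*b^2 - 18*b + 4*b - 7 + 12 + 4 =-8*b^2 - 14*b + 9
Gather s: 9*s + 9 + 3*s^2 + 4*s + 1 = 3*s^2 + 13*s + 10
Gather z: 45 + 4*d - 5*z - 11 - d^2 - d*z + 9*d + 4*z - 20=-d^2 + 13*d + z*(-d - 1) + 14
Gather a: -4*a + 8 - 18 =-4*a - 10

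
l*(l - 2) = l^2 - 2*l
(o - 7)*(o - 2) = o^2 - 9*o + 14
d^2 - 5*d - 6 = (d - 6)*(d + 1)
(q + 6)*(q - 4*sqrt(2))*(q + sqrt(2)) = q^3 - 3*sqrt(2)*q^2 + 6*q^2 - 18*sqrt(2)*q - 8*q - 48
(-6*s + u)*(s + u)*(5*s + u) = -30*s^3 - 31*s^2*u + u^3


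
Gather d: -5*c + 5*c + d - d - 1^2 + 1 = 0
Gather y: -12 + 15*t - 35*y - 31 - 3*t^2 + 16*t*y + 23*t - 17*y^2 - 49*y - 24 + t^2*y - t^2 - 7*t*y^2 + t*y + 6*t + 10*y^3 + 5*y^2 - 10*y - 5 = -4*t^2 + 44*t + 10*y^3 + y^2*(-7*t - 12) + y*(t^2 + 17*t - 94) - 72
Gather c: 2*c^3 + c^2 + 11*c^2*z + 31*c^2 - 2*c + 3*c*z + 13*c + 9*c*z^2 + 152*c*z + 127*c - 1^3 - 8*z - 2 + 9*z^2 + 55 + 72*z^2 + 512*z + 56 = 2*c^3 + c^2*(11*z + 32) + c*(9*z^2 + 155*z + 138) + 81*z^2 + 504*z + 108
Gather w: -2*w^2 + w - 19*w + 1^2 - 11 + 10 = -2*w^2 - 18*w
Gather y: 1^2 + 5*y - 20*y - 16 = -15*y - 15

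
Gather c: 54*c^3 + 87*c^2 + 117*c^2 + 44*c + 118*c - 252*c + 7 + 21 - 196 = 54*c^3 + 204*c^2 - 90*c - 168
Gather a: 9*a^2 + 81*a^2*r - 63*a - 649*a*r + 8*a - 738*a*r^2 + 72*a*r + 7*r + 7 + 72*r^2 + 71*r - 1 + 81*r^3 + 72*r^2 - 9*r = a^2*(81*r + 9) + a*(-738*r^2 - 577*r - 55) + 81*r^3 + 144*r^2 + 69*r + 6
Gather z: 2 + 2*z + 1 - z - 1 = z + 2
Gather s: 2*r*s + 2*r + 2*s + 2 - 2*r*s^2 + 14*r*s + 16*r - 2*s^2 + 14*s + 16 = 18*r + s^2*(-2*r - 2) + s*(16*r + 16) + 18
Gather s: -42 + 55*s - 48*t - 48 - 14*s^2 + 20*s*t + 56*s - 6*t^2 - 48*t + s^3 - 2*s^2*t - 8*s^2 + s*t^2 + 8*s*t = s^3 + s^2*(-2*t - 22) + s*(t^2 + 28*t + 111) - 6*t^2 - 96*t - 90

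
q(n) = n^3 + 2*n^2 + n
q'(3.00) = 40.00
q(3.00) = 48.00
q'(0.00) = 1.00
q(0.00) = 0.00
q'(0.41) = 3.14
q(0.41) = 0.82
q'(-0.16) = 0.44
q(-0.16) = -0.11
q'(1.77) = 17.48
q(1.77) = 13.58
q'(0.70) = 5.27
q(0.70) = 2.02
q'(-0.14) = 0.50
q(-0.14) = -0.10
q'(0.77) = 5.86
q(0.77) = 2.41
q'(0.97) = 7.70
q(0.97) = 3.76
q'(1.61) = 15.22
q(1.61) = 10.97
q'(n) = 3*n^2 + 4*n + 1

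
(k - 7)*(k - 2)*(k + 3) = k^3 - 6*k^2 - 13*k + 42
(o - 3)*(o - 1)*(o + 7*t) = o^3 + 7*o^2*t - 4*o^2 - 28*o*t + 3*o + 21*t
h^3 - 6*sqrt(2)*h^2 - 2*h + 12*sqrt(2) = (h - 6*sqrt(2))*(h - sqrt(2))*(h + sqrt(2))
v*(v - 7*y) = v^2 - 7*v*y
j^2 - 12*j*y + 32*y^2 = (j - 8*y)*(j - 4*y)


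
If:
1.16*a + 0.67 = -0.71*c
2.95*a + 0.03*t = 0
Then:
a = -0.0101694915254237*t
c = 0.0166149439006923*t - 0.943661971830986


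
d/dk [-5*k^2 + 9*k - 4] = 9 - 10*k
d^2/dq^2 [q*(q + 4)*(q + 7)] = 6*q + 22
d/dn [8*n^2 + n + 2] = 16*n + 1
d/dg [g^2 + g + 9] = 2*g + 1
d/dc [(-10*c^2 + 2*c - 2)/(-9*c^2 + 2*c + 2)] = 2*(-c^2 - 38*c + 4)/(81*c^4 - 36*c^3 - 32*c^2 + 8*c + 4)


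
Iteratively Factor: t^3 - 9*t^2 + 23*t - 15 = (t - 3)*(t^2 - 6*t + 5) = (t - 3)*(t - 1)*(t - 5)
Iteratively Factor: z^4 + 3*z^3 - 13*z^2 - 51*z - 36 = (z - 4)*(z^3 + 7*z^2 + 15*z + 9) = (z - 4)*(z + 1)*(z^2 + 6*z + 9) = (z - 4)*(z + 1)*(z + 3)*(z + 3)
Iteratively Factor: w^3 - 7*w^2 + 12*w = (w - 3)*(w^2 - 4*w) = w*(w - 3)*(w - 4)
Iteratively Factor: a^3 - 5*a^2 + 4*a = (a)*(a^2 - 5*a + 4) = a*(a - 1)*(a - 4)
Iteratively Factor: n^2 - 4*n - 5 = (n - 5)*(n + 1)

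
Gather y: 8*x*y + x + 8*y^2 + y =x + 8*y^2 + y*(8*x + 1)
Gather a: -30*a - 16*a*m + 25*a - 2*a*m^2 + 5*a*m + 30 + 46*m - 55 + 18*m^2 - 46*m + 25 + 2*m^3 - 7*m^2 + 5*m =a*(-2*m^2 - 11*m - 5) + 2*m^3 + 11*m^2 + 5*m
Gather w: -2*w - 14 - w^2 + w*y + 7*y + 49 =-w^2 + w*(y - 2) + 7*y + 35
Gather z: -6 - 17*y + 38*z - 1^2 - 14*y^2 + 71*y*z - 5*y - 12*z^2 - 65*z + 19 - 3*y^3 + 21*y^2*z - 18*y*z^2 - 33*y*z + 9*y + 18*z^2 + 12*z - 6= -3*y^3 - 14*y^2 - 13*y + z^2*(6 - 18*y) + z*(21*y^2 + 38*y - 15) + 6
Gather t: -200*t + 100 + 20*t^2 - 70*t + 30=20*t^2 - 270*t + 130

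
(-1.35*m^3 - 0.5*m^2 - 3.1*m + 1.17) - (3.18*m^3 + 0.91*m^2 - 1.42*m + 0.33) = -4.53*m^3 - 1.41*m^2 - 1.68*m + 0.84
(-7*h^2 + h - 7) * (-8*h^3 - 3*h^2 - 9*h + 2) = 56*h^5 + 13*h^4 + 116*h^3 - 2*h^2 + 65*h - 14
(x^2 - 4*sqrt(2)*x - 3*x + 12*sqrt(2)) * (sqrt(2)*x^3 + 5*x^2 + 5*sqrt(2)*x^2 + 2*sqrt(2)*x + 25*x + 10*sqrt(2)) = sqrt(2)*x^5 - 3*x^4 + 2*sqrt(2)*x^4 - 33*sqrt(2)*x^3 - 6*x^3 - 36*sqrt(2)*x^2 + 29*x^2 - 32*x + 270*sqrt(2)*x + 240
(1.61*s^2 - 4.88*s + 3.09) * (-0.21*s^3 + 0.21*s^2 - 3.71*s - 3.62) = -0.3381*s^5 + 1.3629*s^4 - 7.6468*s^3 + 12.9255*s^2 + 6.2017*s - 11.1858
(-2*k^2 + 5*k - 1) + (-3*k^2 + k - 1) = -5*k^2 + 6*k - 2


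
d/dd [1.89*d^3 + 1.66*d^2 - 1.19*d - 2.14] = 5.67*d^2 + 3.32*d - 1.19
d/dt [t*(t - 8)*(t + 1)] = 3*t^2 - 14*t - 8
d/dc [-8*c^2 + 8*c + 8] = 8 - 16*c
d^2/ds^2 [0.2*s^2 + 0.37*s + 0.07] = 0.400000000000000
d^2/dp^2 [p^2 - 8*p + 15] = 2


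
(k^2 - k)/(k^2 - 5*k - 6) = k*(1 - k)/(-k^2 + 5*k + 6)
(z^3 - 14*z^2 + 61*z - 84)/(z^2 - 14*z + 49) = (z^2 - 7*z + 12)/(z - 7)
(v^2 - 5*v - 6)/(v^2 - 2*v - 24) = (v + 1)/(v + 4)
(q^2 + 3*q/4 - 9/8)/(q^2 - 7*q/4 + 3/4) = (q + 3/2)/(q - 1)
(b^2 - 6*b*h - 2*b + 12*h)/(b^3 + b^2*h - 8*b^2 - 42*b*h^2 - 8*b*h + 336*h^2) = (b - 2)/(b^2 + 7*b*h - 8*b - 56*h)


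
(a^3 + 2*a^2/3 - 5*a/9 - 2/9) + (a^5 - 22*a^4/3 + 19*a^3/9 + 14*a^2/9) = a^5 - 22*a^4/3 + 28*a^3/9 + 20*a^2/9 - 5*a/9 - 2/9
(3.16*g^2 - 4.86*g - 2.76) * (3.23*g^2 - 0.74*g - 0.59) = 10.2068*g^4 - 18.0362*g^3 - 7.1828*g^2 + 4.9098*g + 1.6284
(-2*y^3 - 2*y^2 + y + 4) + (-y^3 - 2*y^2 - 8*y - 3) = -3*y^3 - 4*y^2 - 7*y + 1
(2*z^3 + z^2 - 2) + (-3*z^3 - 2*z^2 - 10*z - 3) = -z^3 - z^2 - 10*z - 5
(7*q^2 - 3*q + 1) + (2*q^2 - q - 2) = 9*q^2 - 4*q - 1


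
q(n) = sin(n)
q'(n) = cos(n)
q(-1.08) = -0.88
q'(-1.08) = 0.47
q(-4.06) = 0.79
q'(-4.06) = -0.61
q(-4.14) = 0.84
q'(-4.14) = -0.54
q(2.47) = 0.62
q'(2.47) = -0.78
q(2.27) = 0.77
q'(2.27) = -0.64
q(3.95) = -0.72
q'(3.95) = -0.69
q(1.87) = 0.96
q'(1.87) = -0.29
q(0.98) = 0.83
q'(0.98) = 0.56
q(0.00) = 0.00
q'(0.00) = 1.00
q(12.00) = -0.54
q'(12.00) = 0.84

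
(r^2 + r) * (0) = 0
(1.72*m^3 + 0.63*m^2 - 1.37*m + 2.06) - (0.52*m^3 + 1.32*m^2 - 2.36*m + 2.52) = 1.2*m^3 - 0.69*m^2 + 0.99*m - 0.46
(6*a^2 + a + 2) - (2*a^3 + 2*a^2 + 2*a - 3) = -2*a^3 + 4*a^2 - a + 5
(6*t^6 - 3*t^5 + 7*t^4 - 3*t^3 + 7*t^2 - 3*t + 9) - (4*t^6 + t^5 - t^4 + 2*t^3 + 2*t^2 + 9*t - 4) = 2*t^6 - 4*t^5 + 8*t^4 - 5*t^3 + 5*t^2 - 12*t + 13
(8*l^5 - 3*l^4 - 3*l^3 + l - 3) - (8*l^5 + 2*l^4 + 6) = -5*l^4 - 3*l^3 + l - 9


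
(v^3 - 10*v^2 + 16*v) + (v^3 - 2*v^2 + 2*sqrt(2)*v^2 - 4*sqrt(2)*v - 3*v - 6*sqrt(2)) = 2*v^3 - 12*v^2 + 2*sqrt(2)*v^2 - 4*sqrt(2)*v + 13*v - 6*sqrt(2)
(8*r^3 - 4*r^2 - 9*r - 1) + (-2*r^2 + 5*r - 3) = 8*r^3 - 6*r^2 - 4*r - 4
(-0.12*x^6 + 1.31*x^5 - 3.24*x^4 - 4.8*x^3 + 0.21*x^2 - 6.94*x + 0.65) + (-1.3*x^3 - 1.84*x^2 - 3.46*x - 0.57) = -0.12*x^6 + 1.31*x^5 - 3.24*x^4 - 6.1*x^3 - 1.63*x^2 - 10.4*x + 0.0800000000000001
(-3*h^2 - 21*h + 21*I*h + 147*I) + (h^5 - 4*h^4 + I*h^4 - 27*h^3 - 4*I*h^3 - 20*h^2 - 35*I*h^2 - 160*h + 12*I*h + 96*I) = h^5 - 4*h^4 + I*h^4 - 27*h^3 - 4*I*h^3 - 23*h^2 - 35*I*h^2 - 181*h + 33*I*h + 243*I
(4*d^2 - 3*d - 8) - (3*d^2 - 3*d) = d^2 - 8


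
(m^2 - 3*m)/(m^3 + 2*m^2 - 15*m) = 1/(m + 5)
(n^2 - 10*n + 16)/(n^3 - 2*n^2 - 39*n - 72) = (n - 2)/(n^2 + 6*n + 9)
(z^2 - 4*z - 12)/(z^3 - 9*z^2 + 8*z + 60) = 1/(z - 5)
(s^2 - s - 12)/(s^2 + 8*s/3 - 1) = 3*(s - 4)/(3*s - 1)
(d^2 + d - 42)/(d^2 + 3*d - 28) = (d - 6)/(d - 4)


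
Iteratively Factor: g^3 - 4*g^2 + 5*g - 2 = (g - 2)*(g^2 - 2*g + 1) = (g - 2)*(g - 1)*(g - 1)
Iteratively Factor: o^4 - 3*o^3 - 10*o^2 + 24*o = (o - 4)*(o^3 + o^2 - 6*o) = (o - 4)*(o + 3)*(o^2 - 2*o) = (o - 4)*(o - 2)*(o + 3)*(o)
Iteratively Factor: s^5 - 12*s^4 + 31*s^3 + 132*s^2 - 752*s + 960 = (s + 4)*(s^4 - 16*s^3 + 95*s^2 - 248*s + 240) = (s - 4)*(s + 4)*(s^3 - 12*s^2 + 47*s - 60) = (s - 4)^2*(s + 4)*(s^2 - 8*s + 15) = (s - 5)*(s - 4)^2*(s + 4)*(s - 3)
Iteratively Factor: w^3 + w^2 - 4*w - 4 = (w + 2)*(w^2 - w - 2) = (w - 2)*(w + 2)*(w + 1)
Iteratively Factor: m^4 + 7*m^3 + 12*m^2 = (m + 3)*(m^3 + 4*m^2) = m*(m + 3)*(m^2 + 4*m) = m^2*(m + 3)*(m + 4)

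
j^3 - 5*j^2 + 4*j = j*(j - 4)*(j - 1)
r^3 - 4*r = r*(r - 2)*(r + 2)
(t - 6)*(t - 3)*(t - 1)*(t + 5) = t^4 - 5*t^3 - 23*t^2 + 117*t - 90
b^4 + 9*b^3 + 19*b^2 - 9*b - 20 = (b - 1)*(b + 1)*(b + 4)*(b + 5)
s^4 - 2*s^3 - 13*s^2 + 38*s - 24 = (s - 3)*(s - 2)*(s - 1)*(s + 4)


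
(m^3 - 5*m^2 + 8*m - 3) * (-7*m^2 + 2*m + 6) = -7*m^5 + 37*m^4 - 60*m^3 + 7*m^2 + 42*m - 18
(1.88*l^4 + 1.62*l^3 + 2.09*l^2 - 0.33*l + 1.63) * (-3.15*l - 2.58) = -5.922*l^5 - 9.9534*l^4 - 10.7631*l^3 - 4.3527*l^2 - 4.2831*l - 4.2054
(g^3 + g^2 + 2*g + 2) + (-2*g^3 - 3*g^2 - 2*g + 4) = -g^3 - 2*g^2 + 6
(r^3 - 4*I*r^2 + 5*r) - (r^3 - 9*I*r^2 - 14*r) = 5*I*r^2 + 19*r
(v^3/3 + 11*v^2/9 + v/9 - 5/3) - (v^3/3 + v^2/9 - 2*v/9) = 10*v^2/9 + v/3 - 5/3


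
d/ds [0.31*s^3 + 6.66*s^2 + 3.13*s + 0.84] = 0.93*s^2 + 13.32*s + 3.13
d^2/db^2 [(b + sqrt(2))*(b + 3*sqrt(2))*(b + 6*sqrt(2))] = 6*b + 20*sqrt(2)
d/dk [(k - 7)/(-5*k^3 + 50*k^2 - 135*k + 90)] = (-k^3 + 10*k^2 - 27*k + (k - 7)*(3*k^2 - 20*k + 27) + 18)/(5*(k^3 - 10*k^2 + 27*k - 18)^2)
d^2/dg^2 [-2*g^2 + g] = -4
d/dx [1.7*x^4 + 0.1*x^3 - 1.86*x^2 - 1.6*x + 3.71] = 6.8*x^3 + 0.3*x^2 - 3.72*x - 1.6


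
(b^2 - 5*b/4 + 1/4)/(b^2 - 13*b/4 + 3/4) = (b - 1)/(b - 3)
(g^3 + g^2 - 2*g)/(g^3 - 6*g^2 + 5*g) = (g + 2)/(g - 5)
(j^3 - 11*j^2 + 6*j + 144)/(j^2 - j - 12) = (j^2 - 14*j + 48)/(j - 4)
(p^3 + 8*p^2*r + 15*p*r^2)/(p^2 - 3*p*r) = (p^2 + 8*p*r + 15*r^2)/(p - 3*r)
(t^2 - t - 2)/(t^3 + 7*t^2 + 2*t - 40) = (t + 1)/(t^2 + 9*t + 20)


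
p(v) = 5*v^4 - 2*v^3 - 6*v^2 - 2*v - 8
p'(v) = 20*v^3 - 6*v^2 - 12*v - 2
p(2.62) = 145.20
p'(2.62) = 285.07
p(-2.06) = 78.18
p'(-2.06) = -177.58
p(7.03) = 11198.68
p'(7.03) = 6565.69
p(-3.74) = 998.45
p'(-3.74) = -1087.32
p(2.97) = 269.78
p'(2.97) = 433.40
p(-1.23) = 0.55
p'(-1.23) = -33.53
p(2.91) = 244.63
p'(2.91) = 405.11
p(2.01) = 29.11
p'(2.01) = 112.05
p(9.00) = 30835.00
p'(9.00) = 13984.00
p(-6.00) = 6700.00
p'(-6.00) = -4466.00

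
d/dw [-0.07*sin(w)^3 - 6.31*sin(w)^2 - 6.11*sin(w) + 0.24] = (-12.62*sin(w) + 0.105*cos(2*w) - 6.215)*cos(w)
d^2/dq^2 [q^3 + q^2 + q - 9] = 6*q + 2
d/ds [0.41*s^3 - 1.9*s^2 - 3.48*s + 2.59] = 1.23*s^2 - 3.8*s - 3.48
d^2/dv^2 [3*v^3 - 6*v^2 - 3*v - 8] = 18*v - 12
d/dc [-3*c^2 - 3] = -6*c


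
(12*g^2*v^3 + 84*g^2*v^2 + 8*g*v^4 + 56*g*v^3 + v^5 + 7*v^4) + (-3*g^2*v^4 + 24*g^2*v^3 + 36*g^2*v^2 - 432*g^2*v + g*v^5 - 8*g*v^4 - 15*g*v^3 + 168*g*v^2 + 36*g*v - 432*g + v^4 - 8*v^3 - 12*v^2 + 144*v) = -3*g^2*v^4 + 36*g^2*v^3 + 120*g^2*v^2 - 432*g^2*v + g*v^5 + 41*g*v^3 + 168*g*v^2 + 36*g*v - 432*g + v^5 + 8*v^4 - 8*v^3 - 12*v^2 + 144*v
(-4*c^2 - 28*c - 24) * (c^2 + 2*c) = -4*c^4 - 36*c^3 - 80*c^2 - 48*c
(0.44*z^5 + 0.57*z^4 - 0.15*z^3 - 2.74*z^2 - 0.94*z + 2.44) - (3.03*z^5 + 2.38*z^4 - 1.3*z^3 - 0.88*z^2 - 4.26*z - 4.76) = -2.59*z^5 - 1.81*z^4 + 1.15*z^3 - 1.86*z^2 + 3.32*z + 7.2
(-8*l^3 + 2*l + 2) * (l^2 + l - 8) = -8*l^5 - 8*l^4 + 66*l^3 + 4*l^2 - 14*l - 16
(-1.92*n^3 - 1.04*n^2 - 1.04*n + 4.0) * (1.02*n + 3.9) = -1.9584*n^4 - 8.5488*n^3 - 5.1168*n^2 + 0.024*n + 15.6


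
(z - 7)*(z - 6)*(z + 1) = z^3 - 12*z^2 + 29*z + 42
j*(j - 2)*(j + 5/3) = j^3 - j^2/3 - 10*j/3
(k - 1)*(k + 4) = k^2 + 3*k - 4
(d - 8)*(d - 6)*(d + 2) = d^3 - 12*d^2 + 20*d + 96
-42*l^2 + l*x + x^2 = (-6*l + x)*(7*l + x)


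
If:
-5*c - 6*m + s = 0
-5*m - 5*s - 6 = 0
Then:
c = 7*s/5 + 36/25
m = -s - 6/5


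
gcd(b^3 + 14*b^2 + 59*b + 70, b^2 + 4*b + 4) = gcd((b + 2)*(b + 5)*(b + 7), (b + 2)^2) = b + 2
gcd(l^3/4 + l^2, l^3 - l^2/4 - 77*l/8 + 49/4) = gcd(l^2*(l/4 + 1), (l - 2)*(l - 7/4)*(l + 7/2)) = 1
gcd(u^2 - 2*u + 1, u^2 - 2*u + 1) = u^2 - 2*u + 1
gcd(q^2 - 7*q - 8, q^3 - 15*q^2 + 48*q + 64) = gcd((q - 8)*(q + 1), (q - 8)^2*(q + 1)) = q^2 - 7*q - 8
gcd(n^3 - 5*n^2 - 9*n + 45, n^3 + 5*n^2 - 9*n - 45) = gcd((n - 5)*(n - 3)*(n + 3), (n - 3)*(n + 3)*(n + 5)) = n^2 - 9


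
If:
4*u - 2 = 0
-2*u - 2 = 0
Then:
No Solution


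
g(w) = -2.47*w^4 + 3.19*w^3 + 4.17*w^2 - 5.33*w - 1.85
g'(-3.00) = 322.54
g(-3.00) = -234.53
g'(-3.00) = 322.54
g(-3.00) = -234.53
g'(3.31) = -231.17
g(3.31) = -154.61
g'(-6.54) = 3113.15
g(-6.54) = -5199.60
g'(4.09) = -487.10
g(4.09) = -426.82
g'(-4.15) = 831.04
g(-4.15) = -868.55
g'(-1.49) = 36.17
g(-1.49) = -7.38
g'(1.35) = -0.94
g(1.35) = -1.80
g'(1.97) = -27.30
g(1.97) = -8.98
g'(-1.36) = 25.88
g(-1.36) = -3.36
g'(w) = -9.88*w^3 + 9.57*w^2 + 8.34*w - 5.33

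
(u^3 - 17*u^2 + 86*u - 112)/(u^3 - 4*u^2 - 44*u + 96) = (u - 7)/(u + 6)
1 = 1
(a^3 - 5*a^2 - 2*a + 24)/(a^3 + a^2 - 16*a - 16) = (a^2 - a - 6)/(a^2 + 5*a + 4)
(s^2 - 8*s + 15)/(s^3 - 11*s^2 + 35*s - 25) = (s - 3)/(s^2 - 6*s + 5)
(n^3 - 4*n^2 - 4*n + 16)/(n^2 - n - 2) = (n^2 - 2*n - 8)/(n + 1)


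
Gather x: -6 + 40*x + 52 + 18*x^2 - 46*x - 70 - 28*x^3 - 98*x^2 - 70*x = -28*x^3 - 80*x^2 - 76*x - 24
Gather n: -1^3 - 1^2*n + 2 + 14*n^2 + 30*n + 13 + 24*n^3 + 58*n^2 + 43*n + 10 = 24*n^3 + 72*n^2 + 72*n + 24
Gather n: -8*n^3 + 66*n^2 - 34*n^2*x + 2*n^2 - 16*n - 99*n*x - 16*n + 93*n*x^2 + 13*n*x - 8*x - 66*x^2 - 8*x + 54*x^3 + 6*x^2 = -8*n^3 + n^2*(68 - 34*x) + n*(93*x^2 - 86*x - 32) + 54*x^3 - 60*x^2 - 16*x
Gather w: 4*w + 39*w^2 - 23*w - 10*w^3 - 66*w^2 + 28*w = -10*w^3 - 27*w^2 + 9*w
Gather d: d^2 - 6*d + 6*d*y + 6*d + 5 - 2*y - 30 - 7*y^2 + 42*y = d^2 + 6*d*y - 7*y^2 + 40*y - 25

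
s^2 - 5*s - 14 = (s - 7)*(s + 2)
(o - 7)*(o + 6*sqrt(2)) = o^2 - 7*o + 6*sqrt(2)*o - 42*sqrt(2)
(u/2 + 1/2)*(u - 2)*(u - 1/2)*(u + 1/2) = u^4/2 - u^3/2 - 9*u^2/8 + u/8 + 1/4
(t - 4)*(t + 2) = t^2 - 2*t - 8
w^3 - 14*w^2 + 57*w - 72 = (w - 8)*(w - 3)^2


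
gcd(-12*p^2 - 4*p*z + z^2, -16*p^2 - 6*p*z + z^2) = 2*p + z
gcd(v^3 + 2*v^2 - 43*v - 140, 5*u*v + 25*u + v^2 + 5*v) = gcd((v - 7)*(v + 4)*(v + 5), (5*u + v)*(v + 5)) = v + 5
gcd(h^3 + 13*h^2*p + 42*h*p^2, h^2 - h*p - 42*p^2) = h + 6*p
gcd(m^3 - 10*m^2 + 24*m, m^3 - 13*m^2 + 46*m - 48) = 1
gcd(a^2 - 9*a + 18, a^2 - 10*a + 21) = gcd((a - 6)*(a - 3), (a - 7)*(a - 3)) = a - 3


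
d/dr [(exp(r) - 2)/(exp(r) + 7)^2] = (11 - exp(r))*exp(r)/(exp(r) + 7)^3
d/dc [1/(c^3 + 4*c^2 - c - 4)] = (-3*c^2 - 8*c + 1)/(c^3 + 4*c^2 - c - 4)^2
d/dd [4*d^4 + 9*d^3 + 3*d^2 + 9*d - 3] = 16*d^3 + 27*d^2 + 6*d + 9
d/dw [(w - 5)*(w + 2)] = 2*w - 3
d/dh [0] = 0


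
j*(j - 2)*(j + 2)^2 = j^4 + 2*j^3 - 4*j^2 - 8*j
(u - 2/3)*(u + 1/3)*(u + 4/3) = u^3 + u^2 - 2*u/3 - 8/27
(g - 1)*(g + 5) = g^2 + 4*g - 5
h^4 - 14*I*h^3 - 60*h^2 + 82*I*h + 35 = (h - 7*I)*(h - 5*I)*(h - I)^2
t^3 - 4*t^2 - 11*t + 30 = (t - 5)*(t - 2)*(t + 3)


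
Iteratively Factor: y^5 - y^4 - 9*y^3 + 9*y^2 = (y)*(y^4 - y^3 - 9*y^2 + 9*y) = y*(y + 3)*(y^3 - 4*y^2 + 3*y) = y^2*(y + 3)*(y^2 - 4*y + 3) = y^2*(y - 1)*(y + 3)*(y - 3)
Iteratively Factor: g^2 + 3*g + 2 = (g + 2)*(g + 1)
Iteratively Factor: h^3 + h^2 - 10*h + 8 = (h - 2)*(h^2 + 3*h - 4) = (h - 2)*(h + 4)*(h - 1)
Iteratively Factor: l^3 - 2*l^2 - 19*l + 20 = (l - 1)*(l^2 - l - 20) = (l - 5)*(l - 1)*(l + 4)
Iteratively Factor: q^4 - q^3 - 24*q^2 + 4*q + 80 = (q + 4)*(q^3 - 5*q^2 - 4*q + 20) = (q - 2)*(q + 4)*(q^2 - 3*q - 10) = (q - 2)*(q + 2)*(q + 4)*(q - 5)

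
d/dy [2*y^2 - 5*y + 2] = 4*y - 5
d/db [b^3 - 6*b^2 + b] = 3*b^2 - 12*b + 1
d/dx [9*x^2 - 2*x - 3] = 18*x - 2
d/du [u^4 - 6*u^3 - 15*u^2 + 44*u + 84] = 4*u^3 - 18*u^2 - 30*u + 44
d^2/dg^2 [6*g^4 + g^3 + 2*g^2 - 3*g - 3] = 72*g^2 + 6*g + 4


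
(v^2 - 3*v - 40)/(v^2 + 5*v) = (v - 8)/v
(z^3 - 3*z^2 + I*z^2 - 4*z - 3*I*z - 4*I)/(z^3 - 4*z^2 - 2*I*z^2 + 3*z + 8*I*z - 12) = (z + 1)/(z - 3*I)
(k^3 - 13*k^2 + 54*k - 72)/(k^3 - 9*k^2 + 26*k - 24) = (k - 6)/(k - 2)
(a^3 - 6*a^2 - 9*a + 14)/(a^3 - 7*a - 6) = (a^2 - 8*a + 7)/(a^2 - 2*a - 3)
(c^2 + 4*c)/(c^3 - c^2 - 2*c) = (c + 4)/(c^2 - c - 2)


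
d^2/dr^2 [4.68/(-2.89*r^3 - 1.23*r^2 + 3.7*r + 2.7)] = ((81.1512*r + 11.5128)*(2.89*r^3 + 1.23*r^2 - 3.7*r - 2.7) - 4.68*(8.67*r^2 + 2.46*r - 3.7)*(17.34*r^2 + 4.92*r - 7.4))/(2.89*r^3 + 1.23*r^2 - 3.7*r - 2.7)^3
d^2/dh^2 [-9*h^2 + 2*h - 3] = -18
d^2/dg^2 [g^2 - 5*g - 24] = 2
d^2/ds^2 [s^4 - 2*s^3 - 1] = 12*s*(s - 1)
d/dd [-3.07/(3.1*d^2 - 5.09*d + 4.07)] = (19.034*d - 15.6263)/(3.1*d^2 - 5.09*d + 4.07)^2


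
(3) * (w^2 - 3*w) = 3*w^2 - 9*w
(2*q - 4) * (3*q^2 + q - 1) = 6*q^3 - 10*q^2 - 6*q + 4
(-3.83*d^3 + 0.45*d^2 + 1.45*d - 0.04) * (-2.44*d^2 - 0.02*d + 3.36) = 9.3452*d^5 - 1.0214*d^4 - 16.4158*d^3 + 1.5806*d^2 + 4.8728*d - 0.1344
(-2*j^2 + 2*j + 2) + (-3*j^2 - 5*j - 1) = -5*j^2 - 3*j + 1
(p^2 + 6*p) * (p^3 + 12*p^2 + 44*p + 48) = p^5 + 18*p^4 + 116*p^3 + 312*p^2 + 288*p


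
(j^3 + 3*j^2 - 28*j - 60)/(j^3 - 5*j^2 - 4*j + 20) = (j + 6)/(j - 2)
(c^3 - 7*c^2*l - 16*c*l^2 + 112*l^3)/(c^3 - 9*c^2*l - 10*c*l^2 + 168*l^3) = (c - 4*l)/(c - 6*l)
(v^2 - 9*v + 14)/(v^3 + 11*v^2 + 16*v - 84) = (v - 7)/(v^2 + 13*v + 42)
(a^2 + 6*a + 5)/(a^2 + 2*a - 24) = (a^2 + 6*a + 5)/(a^2 + 2*a - 24)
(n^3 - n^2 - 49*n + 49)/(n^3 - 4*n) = (n^3 - n^2 - 49*n + 49)/(n*(n^2 - 4))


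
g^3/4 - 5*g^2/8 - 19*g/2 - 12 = (g/4 + 1)*(g - 8)*(g + 3/2)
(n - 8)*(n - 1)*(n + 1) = n^3 - 8*n^2 - n + 8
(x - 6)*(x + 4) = x^2 - 2*x - 24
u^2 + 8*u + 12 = (u + 2)*(u + 6)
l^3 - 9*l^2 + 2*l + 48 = (l - 8)*(l - 3)*(l + 2)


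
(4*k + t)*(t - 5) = 4*k*t - 20*k + t^2 - 5*t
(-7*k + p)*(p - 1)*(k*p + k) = -7*k^2*p^2 + 7*k^2 + k*p^3 - k*p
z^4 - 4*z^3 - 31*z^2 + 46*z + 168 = (z - 7)*(z - 3)*(z + 2)*(z + 4)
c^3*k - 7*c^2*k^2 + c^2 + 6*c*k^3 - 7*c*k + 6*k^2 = (c - 6*k)*(c - k)*(c*k + 1)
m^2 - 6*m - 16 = (m - 8)*(m + 2)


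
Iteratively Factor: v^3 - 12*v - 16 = (v + 2)*(v^2 - 2*v - 8) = (v + 2)^2*(v - 4)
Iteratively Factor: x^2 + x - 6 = (x + 3)*(x - 2)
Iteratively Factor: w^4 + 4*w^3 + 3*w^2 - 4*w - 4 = (w + 2)*(w^3 + 2*w^2 - w - 2) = (w + 1)*(w + 2)*(w^2 + w - 2) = (w - 1)*(w + 1)*(w + 2)*(w + 2)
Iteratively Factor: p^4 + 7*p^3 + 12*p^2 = (p)*(p^3 + 7*p^2 + 12*p) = p^2*(p^2 + 7*p + 12) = p^2*(p + 3)*(p + 4)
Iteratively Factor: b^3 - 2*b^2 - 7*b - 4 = (b + 1)*(b^2 - 3*b - 4) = (b + 1)^2*(b - 4)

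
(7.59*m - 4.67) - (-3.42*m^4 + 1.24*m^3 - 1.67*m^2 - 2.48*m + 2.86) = 3.42*m^4 - 1.24*m^3 + 1.67*m^2 + 10.07*m - 7.53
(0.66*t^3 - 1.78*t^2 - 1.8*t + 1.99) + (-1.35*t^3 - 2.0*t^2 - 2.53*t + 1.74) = -0.69*t^3 - 3.78*t^2 - 4.33*t + 3.73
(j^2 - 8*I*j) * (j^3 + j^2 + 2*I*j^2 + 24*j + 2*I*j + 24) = j^5 + j^4 - 6*I*j^4 + 40*j^3 - 6*I*j^3 + 40*j^2 - 192*I*j^2 - 192*I*j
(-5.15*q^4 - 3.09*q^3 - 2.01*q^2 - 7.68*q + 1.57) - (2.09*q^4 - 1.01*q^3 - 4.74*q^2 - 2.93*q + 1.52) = -7.24*q^4 - 2.08*q^3 + 2.73*q^2 - 4.75*q + 0.05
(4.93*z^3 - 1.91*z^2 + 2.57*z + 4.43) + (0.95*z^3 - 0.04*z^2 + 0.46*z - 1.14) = 5.88*z^3 - 1.95*z^2 + 3.03*z + 3.29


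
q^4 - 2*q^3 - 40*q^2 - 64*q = q*(q - 8)*(q + 2)*(q + 4)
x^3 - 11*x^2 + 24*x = x*(x - 8)*(x - 3)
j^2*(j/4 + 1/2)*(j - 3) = j^4/4 - j^3/4 - 3*j^2/2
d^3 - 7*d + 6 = (d - 2)*(d - 1)*(d + 3)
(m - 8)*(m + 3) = m^2 - 5*m - 24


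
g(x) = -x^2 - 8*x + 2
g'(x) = -2*x - 8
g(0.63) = -3.44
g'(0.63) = -9.26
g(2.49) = -24.12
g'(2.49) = -12.98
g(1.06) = -7.60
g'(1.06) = -10.12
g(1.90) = -16.81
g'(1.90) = -11.80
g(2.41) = -23.09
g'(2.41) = -12.82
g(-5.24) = 16.46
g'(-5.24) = 2.48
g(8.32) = -133.78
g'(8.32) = -24.64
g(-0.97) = 8.82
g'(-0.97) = -6.06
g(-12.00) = -46.00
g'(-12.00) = 16.00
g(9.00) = -151.00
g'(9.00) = -26.00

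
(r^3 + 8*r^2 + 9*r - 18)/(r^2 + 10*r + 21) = (r^2 + 5*r - 6)/(r + 7)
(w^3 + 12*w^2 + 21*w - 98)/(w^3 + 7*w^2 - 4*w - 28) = (w + 7)/(w + 2)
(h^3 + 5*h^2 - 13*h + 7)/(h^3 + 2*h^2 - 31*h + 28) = (h - 1)/(h - 4)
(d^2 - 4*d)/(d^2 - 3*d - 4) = d/(d + 1)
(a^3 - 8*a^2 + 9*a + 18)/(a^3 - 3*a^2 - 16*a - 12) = (a - 3)/(a + 2)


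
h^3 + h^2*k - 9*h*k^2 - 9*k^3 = (h - 3*k)*(h + k)*(h + 3*k)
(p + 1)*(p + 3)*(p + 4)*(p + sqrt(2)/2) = p^4 + sqrt(2)*p^3/2 + 8*p^3 + 4*sqrt(2)*p^2 + 19*p^2 + 12*p + 19*sqrt(2)*p/2 + 6*sqrt(2)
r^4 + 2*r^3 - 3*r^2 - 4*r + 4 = (r - 1)^2*(r + 2)^2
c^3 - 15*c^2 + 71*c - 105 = (c - 7)*(c - 5)*(c - 3)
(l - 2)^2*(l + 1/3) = l^3 - 11*l^2/3 + 8*l/3 + 4/3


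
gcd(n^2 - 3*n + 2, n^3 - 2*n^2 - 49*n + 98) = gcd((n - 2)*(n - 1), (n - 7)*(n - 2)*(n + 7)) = n - 2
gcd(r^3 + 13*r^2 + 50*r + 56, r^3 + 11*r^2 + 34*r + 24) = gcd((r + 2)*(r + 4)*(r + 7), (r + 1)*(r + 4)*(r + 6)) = r + 4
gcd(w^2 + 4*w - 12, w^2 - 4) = w - 2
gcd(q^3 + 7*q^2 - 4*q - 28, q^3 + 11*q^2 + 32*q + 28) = q^2 + 9*q + 14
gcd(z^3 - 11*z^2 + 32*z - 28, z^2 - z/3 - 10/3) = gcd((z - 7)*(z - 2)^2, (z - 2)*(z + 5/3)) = z - 2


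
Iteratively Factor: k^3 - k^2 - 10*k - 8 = (k + 2)*(k^2 - 3*k - 4) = (k - 4)*(k + 2)*(k + 1)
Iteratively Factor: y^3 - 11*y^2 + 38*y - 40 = (y - 4)*(y^2 - 7*y + 10) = (y - 5)*(y - 4)*(y - 2)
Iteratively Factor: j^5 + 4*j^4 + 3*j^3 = (j)*(j^4 + 4*j^3 + 3*j^2) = j^2*(j^3 + 4*j^2 + 3*j) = j^2*(j + 1)*(j^2 + 3*j) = j^2*(j + 1)*(j + 3)*(j)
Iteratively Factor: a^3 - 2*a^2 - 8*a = (a - 4)*(a^2 + 2*a) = (a - 4)*(a + 2)*(a)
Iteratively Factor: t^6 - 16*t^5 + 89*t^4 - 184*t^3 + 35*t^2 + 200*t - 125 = (t - 1)*(t^5 - 15*t^4 + 74*t^3 - 110*t^2 - 75*t + 125) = (t - 5)*(t - 1)*(t^4 - 10*t^3 + 24*t^2 + 10*t - 25) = (t - 5)*(t - 1)^2*(t^3 - 9*t^2 + 15*t + 25) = (t - 5)^2*(t - 1)^2*(t^2 - 4*t - 5) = (t - 5)^3*(t - 1)^2*(t + 1)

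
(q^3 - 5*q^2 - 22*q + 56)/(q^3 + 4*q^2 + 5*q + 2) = (q^3 - 5*q^2 - 22*q + 56)/(q^3 + 4*q^2 + 5*q + 2)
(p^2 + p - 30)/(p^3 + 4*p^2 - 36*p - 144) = (p - 5)/(p^2 - 2*p - 24)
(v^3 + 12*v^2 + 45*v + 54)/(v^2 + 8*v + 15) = (v^2 + 9*v + 18)/(v + 5)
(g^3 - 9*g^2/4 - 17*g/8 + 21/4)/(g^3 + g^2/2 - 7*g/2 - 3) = (g - 7/4)/(g + 1)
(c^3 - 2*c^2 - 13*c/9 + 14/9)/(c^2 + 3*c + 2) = (c^2 - 3*c + 14/9)/(c + 2)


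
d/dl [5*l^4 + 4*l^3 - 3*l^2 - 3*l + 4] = 20*l^3 + 12*l^2 - 6*l - 3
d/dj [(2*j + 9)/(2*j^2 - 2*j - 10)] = (j^2 - j - (2*j - 1)*(2*j + 9)/2 - 5)/(-j^2 + j + 5)^2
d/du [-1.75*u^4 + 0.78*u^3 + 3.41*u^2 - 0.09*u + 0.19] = -7.0*u^3 + 2.34*u^2 + 6.82*u - 0.09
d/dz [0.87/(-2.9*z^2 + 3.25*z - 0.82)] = (5.046*z - 2.8275)/(2.9*z^2 - 3.25*z + 0.82)^2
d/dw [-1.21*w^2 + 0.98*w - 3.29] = 0.98 - 2.42*w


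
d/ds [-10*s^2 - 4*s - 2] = -20*s - 4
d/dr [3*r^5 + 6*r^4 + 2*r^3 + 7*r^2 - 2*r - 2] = 15*r^4 + 24*r^3 + 6*r^2 + 14*r - 2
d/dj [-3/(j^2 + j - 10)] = 3*(2*j + 1)/(j^2 + j - 10)^2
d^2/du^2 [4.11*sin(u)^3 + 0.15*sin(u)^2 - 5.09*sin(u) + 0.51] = 2.0075*sin(u) + 9.2475*sin(3*u) + 0.3*cos(2*u)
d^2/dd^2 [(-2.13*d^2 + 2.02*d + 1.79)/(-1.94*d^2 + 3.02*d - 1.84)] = (9.75354400000003*d^3 - 86.040552*d^2 + 106.187064*d - 27.89868)/(7.301384*d^6 - 34.098216*d^5 + 73.8558*d^4 - 92.22476*d^3 + 70.0488*d^2 - 30.673536*d + 6.229504)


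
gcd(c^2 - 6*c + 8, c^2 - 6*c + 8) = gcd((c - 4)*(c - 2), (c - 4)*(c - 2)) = c^2 - 6*c + 8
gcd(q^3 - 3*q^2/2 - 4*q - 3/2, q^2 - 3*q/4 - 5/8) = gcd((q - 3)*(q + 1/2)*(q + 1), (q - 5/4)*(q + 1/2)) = q + 1/2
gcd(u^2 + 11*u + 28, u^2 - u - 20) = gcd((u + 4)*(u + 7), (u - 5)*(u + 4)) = u + 4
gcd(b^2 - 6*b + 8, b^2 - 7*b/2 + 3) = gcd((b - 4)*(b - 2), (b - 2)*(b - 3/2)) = b - 2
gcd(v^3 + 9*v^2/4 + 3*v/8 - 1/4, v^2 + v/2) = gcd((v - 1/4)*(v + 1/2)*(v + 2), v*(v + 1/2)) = v + 1/2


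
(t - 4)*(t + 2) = t^2 - 2*t - 8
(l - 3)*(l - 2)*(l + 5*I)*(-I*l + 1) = -I*l^4 + 6*l^3 + 5*I*l^3 - 30*l^2 - I*l^2 + 36*l - 25*I*l + 30*I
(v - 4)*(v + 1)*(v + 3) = v^3 - 13*v - 12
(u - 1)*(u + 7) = u^2 + 6*u - 7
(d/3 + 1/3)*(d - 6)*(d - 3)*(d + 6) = d^4/3 - 2*d^3/3 - 13*d^2 + 24*d + 36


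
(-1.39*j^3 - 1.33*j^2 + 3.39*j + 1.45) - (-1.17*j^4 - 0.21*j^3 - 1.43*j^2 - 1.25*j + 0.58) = 1.17*j^4 - 1.18*j^3 + 0.0999999999999999*j^2 + 4.64*j + 0.87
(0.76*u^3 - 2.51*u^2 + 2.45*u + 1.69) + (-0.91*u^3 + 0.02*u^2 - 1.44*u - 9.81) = -0.15*u^3 - 2.49*u^2 + 1.01*u - 8.12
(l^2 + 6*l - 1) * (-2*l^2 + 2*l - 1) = -2*l^4 - 10*l^3 + 13*l^2 - 8*l + 1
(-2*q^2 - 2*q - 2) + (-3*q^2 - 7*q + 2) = -5*q^2 - 9*q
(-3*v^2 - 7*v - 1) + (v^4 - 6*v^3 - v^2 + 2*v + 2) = v^4 - 6*v^3 - 4*v^2 - 5*v + 1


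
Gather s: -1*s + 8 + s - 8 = 0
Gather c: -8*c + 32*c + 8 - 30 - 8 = 24*c - 30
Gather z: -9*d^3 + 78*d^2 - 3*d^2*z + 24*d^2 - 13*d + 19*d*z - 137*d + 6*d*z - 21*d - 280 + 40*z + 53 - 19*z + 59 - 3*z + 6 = -9*d^3 + 102*d^2 - 171*d + z*(-3*d^2 + 25*d + 18) - 162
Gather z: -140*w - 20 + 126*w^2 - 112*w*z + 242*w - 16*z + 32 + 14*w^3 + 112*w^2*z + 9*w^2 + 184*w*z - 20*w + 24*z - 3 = 14*w^3 + 135*w^2 + 82*w + z*(112*w^2 + 72*w + 8) + 9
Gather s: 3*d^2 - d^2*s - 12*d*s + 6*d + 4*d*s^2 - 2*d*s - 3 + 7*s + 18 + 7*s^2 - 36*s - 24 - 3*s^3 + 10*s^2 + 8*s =3*d^2 + 6*d - 3*s^3 + s^2*(4*d + 17) + s*(-d^2 - 14*d - 21) - 9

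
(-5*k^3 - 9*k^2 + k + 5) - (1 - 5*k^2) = -5*k^3 - 4*k^2 + k + 4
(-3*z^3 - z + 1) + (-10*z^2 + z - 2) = -3*z^3 - 10*z^2 - 1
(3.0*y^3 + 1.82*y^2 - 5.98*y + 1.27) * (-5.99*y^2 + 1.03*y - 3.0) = -17.97*y^5 - 7.8118*y^4 + 28.6948*y^3 - 19.2267*y^2 + 19.2481*y - 3.81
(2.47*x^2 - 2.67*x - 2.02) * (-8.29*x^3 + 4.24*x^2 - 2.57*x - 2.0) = -20.4763*x^5 + 32.6071*x^4 - 0.9229*x^3 - 6.6429*x^2 + 10.5314*x + 4.04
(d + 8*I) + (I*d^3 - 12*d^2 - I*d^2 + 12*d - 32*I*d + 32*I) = I*d^3 - 12*d^2 - I*d^2 + 13*d - 32*I*d + 40*I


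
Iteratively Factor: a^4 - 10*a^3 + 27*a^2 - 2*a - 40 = (a - 4)*(a^3 - 6*a^2 + 3*a + 10) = (a - 4)*(a - 2)*(a^2 - 4*a - 5) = (a - 4)*(a - 2)*(a + 1)*(a - 5)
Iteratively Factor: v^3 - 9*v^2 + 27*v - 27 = (v - 3)*(v^2 - 6*v + 9) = (v - 3)^2*(v - 3)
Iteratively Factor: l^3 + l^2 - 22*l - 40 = (l + 2)*(l^2 - l - 20) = (l - 5)*(l + 2)*(l + 4)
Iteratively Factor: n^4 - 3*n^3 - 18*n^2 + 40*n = (n - 5)*(n^3 + 2*n^2 - 8*n) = (n - 5)*(n - 2)*(n^2 + 4*n) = (n - 5)*(n - 2)*(n + 4)*(n)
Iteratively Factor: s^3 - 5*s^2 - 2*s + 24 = (s - 3)*(s^2 - 2*s - 8) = (s - 3)*(s + 2)*(s - 4)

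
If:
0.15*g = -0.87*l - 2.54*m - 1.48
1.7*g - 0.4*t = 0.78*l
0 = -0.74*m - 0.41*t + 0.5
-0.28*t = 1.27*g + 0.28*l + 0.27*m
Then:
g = -0.09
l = -1.02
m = -0.23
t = 1.63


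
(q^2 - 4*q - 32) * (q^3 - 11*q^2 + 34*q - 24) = q^5 - 15*q^4 + 46*q^3 + 192*q^2 - 992*q + 768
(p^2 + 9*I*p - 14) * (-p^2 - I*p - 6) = -p^4 - 10*I*p^3 + 17*p^2 - 40*I*p + 84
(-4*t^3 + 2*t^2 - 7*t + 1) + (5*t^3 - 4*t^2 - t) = t^3 - 2*t^2 - 8*t + 1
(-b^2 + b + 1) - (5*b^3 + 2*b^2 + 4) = -5*b^3 - 3*b^2 + b - 3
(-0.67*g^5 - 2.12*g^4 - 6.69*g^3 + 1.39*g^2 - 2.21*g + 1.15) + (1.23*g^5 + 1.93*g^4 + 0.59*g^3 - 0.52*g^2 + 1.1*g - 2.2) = 0.56*g^5 - 0.19*g^4 - 6.1*g^3 + 0.87*g^2 - 1.11*g - 1.05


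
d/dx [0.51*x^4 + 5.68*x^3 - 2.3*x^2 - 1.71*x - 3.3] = 2.04*x^3 + 17.04*x^2 - 4.6*x - 1.71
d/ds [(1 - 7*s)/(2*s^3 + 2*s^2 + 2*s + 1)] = (28*s^3 + 8*s^2 - 4*s - 9)/(4*s^6 + 8*s^5 + 12*s^4 + 12*s^3 + 8*s^2 + 4*s + 1)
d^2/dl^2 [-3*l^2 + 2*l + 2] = -6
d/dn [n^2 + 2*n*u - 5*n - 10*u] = 2*n + 2*u - 5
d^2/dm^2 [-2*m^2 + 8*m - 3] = -4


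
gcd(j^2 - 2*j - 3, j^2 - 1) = j + 1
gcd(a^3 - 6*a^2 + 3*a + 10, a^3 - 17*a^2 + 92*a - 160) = a - 5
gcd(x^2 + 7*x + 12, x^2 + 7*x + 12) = x^2 + 7*x + 12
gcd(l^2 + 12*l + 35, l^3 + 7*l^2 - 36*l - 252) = l + 7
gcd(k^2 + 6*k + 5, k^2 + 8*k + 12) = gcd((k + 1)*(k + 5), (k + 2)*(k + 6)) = 1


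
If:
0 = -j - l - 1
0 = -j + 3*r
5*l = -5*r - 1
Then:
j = -6/5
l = 1/5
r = -2/5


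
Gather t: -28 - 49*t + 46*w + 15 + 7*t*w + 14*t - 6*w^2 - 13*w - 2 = t*(7*w - 35) - 6*w^2 + 33*w - 15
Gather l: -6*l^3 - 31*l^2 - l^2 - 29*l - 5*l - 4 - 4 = -6*l^3 - 32*l^2 - 34*l - 8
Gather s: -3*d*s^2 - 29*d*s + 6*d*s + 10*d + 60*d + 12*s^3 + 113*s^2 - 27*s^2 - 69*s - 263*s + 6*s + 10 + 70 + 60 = 70*d + 12*s^3 + s^2*(86 - 3*d) + s*(-23*d - 326) + 140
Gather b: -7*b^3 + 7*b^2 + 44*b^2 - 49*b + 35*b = -7*b^3 + 51*b^2 - 14*b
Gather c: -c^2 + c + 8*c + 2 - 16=-c^2 + 9*c - 14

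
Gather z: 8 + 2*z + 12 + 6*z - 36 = 8*z - 16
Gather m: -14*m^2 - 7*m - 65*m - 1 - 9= -14*m^2 - 72*m - 10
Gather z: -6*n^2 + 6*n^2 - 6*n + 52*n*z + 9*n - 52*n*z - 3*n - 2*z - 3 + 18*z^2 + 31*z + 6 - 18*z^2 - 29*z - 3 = 0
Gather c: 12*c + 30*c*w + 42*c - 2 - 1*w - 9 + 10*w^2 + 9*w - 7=c*(30*w + 54) + 10*w^2 + 8*w - 18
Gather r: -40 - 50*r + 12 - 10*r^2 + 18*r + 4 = -10*r^2 - 32*r - 24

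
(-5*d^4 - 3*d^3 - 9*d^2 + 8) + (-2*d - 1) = -5*d^4 - 3*d^3 - 9*d^2 - 2*d + 7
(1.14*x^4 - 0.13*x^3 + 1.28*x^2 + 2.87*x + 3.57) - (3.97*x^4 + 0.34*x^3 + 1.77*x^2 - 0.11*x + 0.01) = -2.83*x^4 - 0.47*x^3 - 0.49*x^2 + 2.98*x + 3.56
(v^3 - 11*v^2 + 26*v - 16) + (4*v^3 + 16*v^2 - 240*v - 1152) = 5*v^3 + 5*v^2 - 214*v - 1168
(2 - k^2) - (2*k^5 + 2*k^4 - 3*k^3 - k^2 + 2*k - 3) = -2*k^5 - 2*k^4 + 3*k^3 - 2*k + 5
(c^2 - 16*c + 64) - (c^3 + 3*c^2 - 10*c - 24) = -c^3 - 2*c^2 - 6*c + 88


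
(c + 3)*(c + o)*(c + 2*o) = c^3 + 3*c^2*o + 3*c^2 + 2*c*o^2 + 9*c*o + 6*o^2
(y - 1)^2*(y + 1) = y^3 - y^2 - y + 1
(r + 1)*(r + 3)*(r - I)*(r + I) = r^4 + 4*r^3 + 4*r^2 + 4*r + 3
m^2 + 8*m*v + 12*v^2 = (m + 2*v)*(m + 6*v)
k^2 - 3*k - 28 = (k - 7)*(k + 4)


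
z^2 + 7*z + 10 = (z + 2)*(z + 5)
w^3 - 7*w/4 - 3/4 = (w - 3/2)*(w + 1/2)*(w + 1)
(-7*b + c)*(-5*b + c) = 35*b^2 - 12*b*c + c^2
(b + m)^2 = b^2 + 2*b*m + m^2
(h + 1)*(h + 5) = h^2 + 6*h + 5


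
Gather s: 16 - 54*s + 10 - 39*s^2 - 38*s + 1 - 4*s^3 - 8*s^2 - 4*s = -4*s^3 - 47*s^2 - 96*s + 27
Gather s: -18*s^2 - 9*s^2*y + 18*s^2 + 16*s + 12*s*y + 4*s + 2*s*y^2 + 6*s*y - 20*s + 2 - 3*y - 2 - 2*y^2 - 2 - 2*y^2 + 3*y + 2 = -9*s^2*y + s*(2*y^2 + 18*y) - 4*y^2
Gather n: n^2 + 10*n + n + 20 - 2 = n^2 + 11*n + 18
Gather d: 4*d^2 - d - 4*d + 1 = 4*d^2 - 5*d + 1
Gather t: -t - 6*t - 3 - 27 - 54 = -7*t - 84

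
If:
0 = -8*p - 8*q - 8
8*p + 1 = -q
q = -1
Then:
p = 0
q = -1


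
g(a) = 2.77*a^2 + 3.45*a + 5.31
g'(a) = 5.54*a + 3.45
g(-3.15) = 21.93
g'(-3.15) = -14.00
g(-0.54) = 4.25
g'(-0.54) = 0.46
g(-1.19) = 5.13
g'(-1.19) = -3.14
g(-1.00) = 4.63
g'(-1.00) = -2.09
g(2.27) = 27.42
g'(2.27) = 16.03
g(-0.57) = 4.24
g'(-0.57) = 0.29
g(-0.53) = 4.26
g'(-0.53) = 0.51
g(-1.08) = 4.81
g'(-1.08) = -2.53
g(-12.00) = 362.79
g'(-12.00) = -63.03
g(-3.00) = 19.89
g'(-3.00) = -13.17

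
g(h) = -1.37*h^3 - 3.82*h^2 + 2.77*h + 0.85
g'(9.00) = -398.90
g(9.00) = -1282.37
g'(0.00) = 2.77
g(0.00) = 0.85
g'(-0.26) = 4.48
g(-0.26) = -0.10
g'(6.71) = -233.54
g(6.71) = -566.45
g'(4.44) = -112.17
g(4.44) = -182.07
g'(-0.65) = 6.00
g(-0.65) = -2.19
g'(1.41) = -16.17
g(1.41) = -6.68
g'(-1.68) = 4.01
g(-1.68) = -8.09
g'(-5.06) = -63.80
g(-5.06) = 66.52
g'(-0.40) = 5.17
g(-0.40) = -0.78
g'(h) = -4.11*h^2 - 7.64*h + 2.77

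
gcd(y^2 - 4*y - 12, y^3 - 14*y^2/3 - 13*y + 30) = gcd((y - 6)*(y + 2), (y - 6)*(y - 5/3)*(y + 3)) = y - 6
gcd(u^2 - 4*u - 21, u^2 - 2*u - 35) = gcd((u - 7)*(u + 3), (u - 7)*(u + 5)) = u - 7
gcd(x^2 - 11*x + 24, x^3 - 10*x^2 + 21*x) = x - 3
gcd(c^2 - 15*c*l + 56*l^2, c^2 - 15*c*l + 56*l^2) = c^2 - 15*c*l + 56*l^2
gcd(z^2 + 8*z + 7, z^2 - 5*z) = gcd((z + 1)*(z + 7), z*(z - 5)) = 1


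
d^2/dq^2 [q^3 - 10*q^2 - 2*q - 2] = 6*q - 20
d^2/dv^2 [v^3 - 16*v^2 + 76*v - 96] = 6*v - 32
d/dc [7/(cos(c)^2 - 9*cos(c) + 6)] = 7*(2*cos(c) - 9)*sin(c)/(cos(c)^2 - 9*cos(c) + 6)^2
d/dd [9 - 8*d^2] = -16*d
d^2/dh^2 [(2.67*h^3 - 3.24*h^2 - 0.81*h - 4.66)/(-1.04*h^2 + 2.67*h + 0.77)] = (3.5527136788005e-15*h^5 - 2.8421709430404e-14*h^4 - 22.598742*h^3 + 12.87357*h^2 - 83.245698*h + 74.416238)/(1.124864*h^6 - 8.663616*h^5 + 19.743672*h^4 - 6.205347*h^3 - 14.617911*h^2 - 4.749129*h - 0.456533)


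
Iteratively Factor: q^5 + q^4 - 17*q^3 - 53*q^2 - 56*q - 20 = (q + 1)*(q^4 - 17*q^2 - 36*q - 20) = (q + 1)*(q + 2)*(q^3 - 2*q^2 - 13*q - 10) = (q + 1)*(q + 2)^2*(q^2 - 4*q - 5) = (q - 5)*(q + 1)*(q + 2)^2*(q + 1)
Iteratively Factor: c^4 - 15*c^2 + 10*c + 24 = (c + 1)*(c^3 - c^2 - 14*c + 24) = (c + 1)*(c + 4)*(c^2 - 5*c + 6) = (c - 3)*(c + 1)*(c + 4)*(c - 2)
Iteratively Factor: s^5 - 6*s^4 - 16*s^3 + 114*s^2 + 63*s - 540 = (s - 3)*(s^4 - 3*s^3 - 25*s^2 + 39*s + 180) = (s - 5)*(s - 3)*(s^3 + 2*s^2 - 15*s - 36) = (s - 5)*(s - 4)*(s - 3)*(s^2 + 6*s + 9) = (s - 5)*(s - 4)*(s - 3)*(s + 3)*(s + 3)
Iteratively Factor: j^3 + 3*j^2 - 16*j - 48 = (j - 4)*(j^2 + 7*j + 12) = (j - 4)*(j + 3)*(j + 4)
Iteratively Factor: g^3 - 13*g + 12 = (g + 4)*(g^2 - 4*g + 3) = (g - 1)*(g + 4)*(g - 3)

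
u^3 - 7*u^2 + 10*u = u*(u - 5)*(u - 2)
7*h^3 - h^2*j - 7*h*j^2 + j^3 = (-7*h + j)*(-h + j)*(h + j)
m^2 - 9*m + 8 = (m - 8)*(m - 1)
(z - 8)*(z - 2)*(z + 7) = z^3 - 3*z^2 - 54*z + 112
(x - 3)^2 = x^2 - 6*x + 9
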